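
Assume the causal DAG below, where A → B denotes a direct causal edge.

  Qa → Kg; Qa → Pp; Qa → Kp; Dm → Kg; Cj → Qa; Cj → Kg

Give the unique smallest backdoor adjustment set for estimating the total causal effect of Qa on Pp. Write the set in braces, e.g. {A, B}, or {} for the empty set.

Variables eligible for adjustment (non-descendants of Qa, excluding Qa and Pp): {Cj, Dm}.
Backdoor paths from Qa to Pp:
  (none)
With no backdoor paths the empty set already satisfies the criterion, and it is trivially minimal.

{}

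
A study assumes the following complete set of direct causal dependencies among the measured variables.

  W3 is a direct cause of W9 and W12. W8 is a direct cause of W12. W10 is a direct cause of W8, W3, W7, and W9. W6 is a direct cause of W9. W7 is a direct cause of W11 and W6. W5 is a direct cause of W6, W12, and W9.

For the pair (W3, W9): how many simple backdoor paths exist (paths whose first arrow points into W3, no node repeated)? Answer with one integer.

A backdoor path from W3 to W9 is any simple undirected path whose first edge points into W3 (i.e. leaves W3 via a parent).
Parents of W3: {W10}.
Enumerating:
  P1: W3 <- W10 -> W7 -> W6 <- W5 -> W9
  P2: W3 <- W10 -> W7 -> W6 -> W9
  P3: W3 <- W10 -> W8 -> W12 <- W5 -> W6 -> W9
  P4: W3 <- W10 -> W8 -> W12 <- W5 -> W9
  P5: W3 <- W10 -> W9
That exhausts the simple backdoor paths. Count: 5.

5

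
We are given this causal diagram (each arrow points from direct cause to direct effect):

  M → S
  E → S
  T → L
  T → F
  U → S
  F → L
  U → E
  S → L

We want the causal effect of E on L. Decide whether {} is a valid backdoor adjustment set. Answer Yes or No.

Backdoor paths from E to L (paths whose first edge points into E):
  P1: E <- U -> S -> L
Condition 1 (no descendant of E in the set): holds — descendants of E are {L, S}; none are in {}.
Condition 2 (every backdoor path blocked by {}):
  P1: open — no interior node is in the conditioning set.
{} does not satisfy the backdoor criterion.

No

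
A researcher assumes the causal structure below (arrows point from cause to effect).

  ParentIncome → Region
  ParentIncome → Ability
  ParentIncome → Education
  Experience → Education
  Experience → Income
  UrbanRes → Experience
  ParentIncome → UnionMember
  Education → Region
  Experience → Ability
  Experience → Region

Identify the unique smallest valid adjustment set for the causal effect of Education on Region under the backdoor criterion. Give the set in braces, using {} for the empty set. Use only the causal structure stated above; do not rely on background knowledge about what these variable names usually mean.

Variables eligible for adjustment (non-descendants of Education, excluding Education and Region): {Ability, Experience, Income, ParentIncome, UnionMember, UrbanRes}.
Backdoor paths from Education to Region:
  P1: Education <- ParentIncome -> Ability <- Experience -> Region
  P2: Education <- ParentIncome -> Region
  P3: Education <- Experience -> Ability <- ParentIncome -> Region
  P4: Education <- Experience -> Region
The empty set is not sufficient: P2 (Education <- ParentIncome -> Region) has no collider blocking it and no conditioned non-collider, so it is open.
Try {Experience, ParentIncome}:
  P1: blocked at fork node ParentIncome ∈ conditioning set.
  P2: blocked at fork node ParentIncome ∈ conditioning set.
  P3: blocked at fork node Experience ∈ conditioning set.
  P4: blocked at fork node Experience ∈ conditioning set.
{Experience, ParentIncome} contains no descendant of Education and blocks every backdoor path.
Every element of {Experience, ParentIncome} is needed (dropping Experience leaves P4 open; dropping ParentIncome leaves P2 open), so no proper subset is valid.
Among all size-2 subsets of the eligible variables, only {Experience, ParentIncome} blocks every backdoor path, so it is the unique smallest valid adjustment set.

{Experience, ParentIncome}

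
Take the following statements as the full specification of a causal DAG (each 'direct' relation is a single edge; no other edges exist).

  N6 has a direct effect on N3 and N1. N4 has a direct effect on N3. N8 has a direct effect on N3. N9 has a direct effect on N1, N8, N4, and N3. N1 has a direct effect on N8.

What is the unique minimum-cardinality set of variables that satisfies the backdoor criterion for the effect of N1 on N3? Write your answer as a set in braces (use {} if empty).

Variables eligible for adjustment (non-descendants of N1, excluding N1 and N3): {N4, N6, N9}.
Backdoor paths from N1 to N3:
  P1: N1 <- N6 -> N3
  P2: N1 <- N9 -> N4 -> N3
  P3: N1 <- N9 -> N8 -> N3
  P4: N1 <- N9 -> N3
The empty set is not sufficient: P1 (N1 <- N6 -> N3) has no collider blocking it and no conditioned non-collider, so it is open.
Try {N6, N9}:
  P1: blocked at fork node N6 ∈ conditioning set.
  P2: blocked at fork node N9 ∈ conditioning set.
  P3: blocked at fork node N9 ∈ conditioning set.
  P4: blocked at fork node N9 ∈ conditioning set.
{N6, N9} contains no descendant of N1 and blocks every backdoor path.
Every element of {N6, N9} is needed (dropping N6 leaves P1 open; dropping N9 leaves P2 open), so no proper subset is valid.
Among all size-2 subsets of the eligible variables, only {N6, N9} blocks every backdoor path, so it is the unique smallest valid adjustment set.

{N6, N9}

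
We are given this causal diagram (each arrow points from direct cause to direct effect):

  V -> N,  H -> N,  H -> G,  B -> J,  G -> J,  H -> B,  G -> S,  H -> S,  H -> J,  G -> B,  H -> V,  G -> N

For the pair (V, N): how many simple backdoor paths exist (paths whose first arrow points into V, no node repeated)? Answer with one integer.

7

A backdoor path from V to N is any simple undirected path whose first edge points into V (i.e. leaves V via a parent).
Parents of V: {H}.
Enumerating:
  P1: V <- H -> G -> N
  P2: V <- H -> B <- G -> N
  P3: V <- H -> B -> J <- G -> N
  P4: V <- H -> N
  P5: V <- H -> J <- G -> N
  P6: V <- H -> J <- B <- G -> N
  P7: V <- H -> S <- G -> N
That exhausts the simple backdoor paths. Count: 7.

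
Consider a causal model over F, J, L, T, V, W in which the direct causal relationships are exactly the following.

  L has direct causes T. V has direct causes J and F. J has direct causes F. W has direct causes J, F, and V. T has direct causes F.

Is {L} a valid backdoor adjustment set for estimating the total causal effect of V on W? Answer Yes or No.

Backdoor paths from V to W (paths whose first edge points into V):
  P1: V <- F -> J -> W
  P2: V <- F -> W
  P3: V <- J <- F -> W
  P4: V <- J -> W
Condition 1 (no descendant of V in the set): holds — descendants of V are {W}; none are in {L}.
Condition 2 (every backdoor path blocked by {L}):
  P1: open — no interior node is in the conditioning set.
  P2: open — no interior node is in the conditioning set.
  P3: open — no interior node is in the conditioning set.
  P4: open — no interior node is in the conditioning set.
{L} does not satisfy the backdoor criterion.

No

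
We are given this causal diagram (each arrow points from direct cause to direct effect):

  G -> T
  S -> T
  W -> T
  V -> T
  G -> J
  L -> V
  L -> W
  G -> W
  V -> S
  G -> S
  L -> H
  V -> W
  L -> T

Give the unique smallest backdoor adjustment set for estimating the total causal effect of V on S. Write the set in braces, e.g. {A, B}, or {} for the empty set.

{}

Variables eligible for adjustment (non-descendants of V, excluding V and S): {G, H, J, L}.
Backdoor paths from V to S:
  P1: V <- L -> W <- G -> S
  P2: V <- L -> W <- G -> T <- S
  P3: V <- L -> W -> T <- G -> S
  P4: V <- L -> W -> T <- S
  P5: V <- L -> T <- G -> S
  P6: V <- L -> T <- S
  P7: V <- L -> T <- W <- G -> S
Each backdoor path contains an unconditioned collider, so every path is already blocked with the empty conditioning set:
  P1: blocked at collider W (neither it nor any descendant is in the conditioning set).
  P2: blocked at collider W (neither it nor any descendant is in the conditioning set).
  P3: blocked at collider T (neither it nor any descendant is in the conditioning set).
  P4: blocked at collider T (neither it nor any descendant is in the conditioning set).
  P5: blocked at collider T (neither it nor any descendant is in the conditioning set).
  P6: blocked at collider T (neither it nor any descendant is in the conditioning set).
  P7: blocked at collider T (neither it nor any descendant is in the conditioning set).
The empty set is therefore the unique smallest valid set.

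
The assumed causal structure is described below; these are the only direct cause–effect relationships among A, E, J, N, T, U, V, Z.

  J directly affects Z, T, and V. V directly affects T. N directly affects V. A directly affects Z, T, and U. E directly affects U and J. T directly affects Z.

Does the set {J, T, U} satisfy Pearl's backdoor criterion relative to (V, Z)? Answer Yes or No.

No

Backdoor paths from V to Z (paths whose first edge points into V):
  P1: V <- J <- E -> U <- A -> T -> Z
  P2: V <- J <- E -> U <- A -> Z
  P3: V <- J -> T <- A -> Z
  P4: V <- J -> T -> Z
  P5: V <- J -> Z
Condition 1 (no descendant of V in the set): FAILS — T is a descendant of V.
Condition 2 (every backdoor path blocked by {J, T, U}):
  P1: blocked at chain node J ∈ conditioning set.
  P2: blocked at chain node J ∈ conditioning set.
  P3: blocked at fork node J ∈ conditioning set.
  P4: blocked at fork node J ∈ conditioning set.
  P5: blocked at fork node J ∈ conditioning set.
{J, T, U} does not satisfy the backdoor criterion.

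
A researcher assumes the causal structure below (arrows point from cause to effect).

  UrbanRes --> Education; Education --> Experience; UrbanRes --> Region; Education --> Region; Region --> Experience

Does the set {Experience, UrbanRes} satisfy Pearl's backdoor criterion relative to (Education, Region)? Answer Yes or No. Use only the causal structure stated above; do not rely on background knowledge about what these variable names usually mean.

Backdoor paths from Education to Region (paths whose first edge points into Education):
  P1: Education <- UrbanRes -> Region
Condition 1 (no descendant of Education in the set): FAILS — Experience is a descendant of Education.
Condition 2 (every backdoor path blocked by {Experience, UrbanRes}):
  P1: blocked at fork node UrbanRes ∈ conditioning set.
{Experience, UrbanRes} does not satisfy the backdoor criterion.

No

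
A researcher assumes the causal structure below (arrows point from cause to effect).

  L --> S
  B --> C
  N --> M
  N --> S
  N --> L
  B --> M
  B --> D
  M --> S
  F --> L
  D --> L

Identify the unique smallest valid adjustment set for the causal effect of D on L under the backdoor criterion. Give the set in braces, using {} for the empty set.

Variables eligible for adjustment (non-descendants of D, excluding D and L): {B, C, F, M, N}.
Backdoor paths from D to L:
  P1: D <- B -> M <- N -> L
  P2: D <- B -> M <- N -> S <- L
  P3: D <- B -> M -> S <- N -> L
  P4: D <- B -> M -> S <- L
Each backdoor path contains an unconditioned collider, so every path is already blocked with the empty conditioning set:
  P1: blocked at collider M (neither it nor any descendant is in the conditioning set).
  P2: blocked at collider M (neither it nor any descendant is in the conditioning set).
  P3: blocked at collider S (neither it nor any descendant is in the conditioning set).
  P4: blocked at collider S (neither it nor any descendant is in the conditioning set).
The empty set is therefore the unique smallest valid set.

{}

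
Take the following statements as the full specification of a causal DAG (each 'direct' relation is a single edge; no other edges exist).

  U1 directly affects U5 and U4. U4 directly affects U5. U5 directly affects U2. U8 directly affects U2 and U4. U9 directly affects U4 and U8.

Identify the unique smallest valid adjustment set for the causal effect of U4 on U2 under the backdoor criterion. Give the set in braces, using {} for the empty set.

Variables eligible for adjustment (non-descendants of U4, excluding U4 and U2): {U1, U8, U9}.
Backdoor paths from U4 to U2:
  P1: U4 <- U1 -> U5 -> U2
  P2: U4 <- U9 -> U8 -> U2
  P3: U4 <- U8 -> U2
The empty set is not sufficient: P1 (U4 <- U1 -> U5 -> U2) has no collider blocking it and no conditioned non-collider, so it is open.
Try {U1, U8}:
  P1: blocked at fork node U1 ∈ conditioning set.
  P2: blocked at chain node U8 ∈ conditioning set.
  P3: blocked at fork node U8 ∈ conditioning set.
{U1, U8} contains no descendant of U4 and blocks every backdoor path.
Every element of {U1, U8} is needed (dropping U1 leaves P1 open; dropping U8 leaves P2 open), so no proper subset is valid.
Among all size-2 subsets of the eligible variables, only {U1, U8} blocks every backdoor path, so it is the unique smallest valid adjustment set.

{U1, U8}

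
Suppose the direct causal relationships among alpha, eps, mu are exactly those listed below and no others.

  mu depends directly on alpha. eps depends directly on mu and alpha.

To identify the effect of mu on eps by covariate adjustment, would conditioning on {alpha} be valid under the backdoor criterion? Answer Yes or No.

Backdoor paths from mu to eps (paths whose first edge points into mu):
  P1: mu <- alpha -> eps
Condition 1 (no descendant of mu in the set): holds — descendants of mu are {eps}; none are in {alpha}.
Condition 2 (every backdoor path blocked by {alpha}):
  P1: blocked at fork node alpha ∈ conditioning set.
{alpha} satisfies the backdoor criterion.

Yes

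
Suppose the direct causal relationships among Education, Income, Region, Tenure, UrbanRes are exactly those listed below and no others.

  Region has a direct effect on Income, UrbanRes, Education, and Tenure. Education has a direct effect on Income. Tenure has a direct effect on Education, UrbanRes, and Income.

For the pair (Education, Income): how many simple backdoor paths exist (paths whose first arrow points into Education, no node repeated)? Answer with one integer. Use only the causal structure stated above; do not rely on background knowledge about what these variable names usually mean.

6

A backdoor path from Education to Income is any simple undirected path whose first edge points into Education (i.e. leaves Education via a parent).
Parents of Education: {Region, Tenure}.
Enumerating:
  P1: Education <- Region -> Tenure -> Income
  P2: Education <- Region -> UrbanRes <- Tenure -> Income
  P3: Education <- Region -> Income
  P4: Education <- Tenure <- Region -> Income
  P5: Education <- Tenure -> UrbanRes <- Region -> Income
  P6: Education <- Tenure -> Income
That exhausts the simple backdoor paths. Count: 6.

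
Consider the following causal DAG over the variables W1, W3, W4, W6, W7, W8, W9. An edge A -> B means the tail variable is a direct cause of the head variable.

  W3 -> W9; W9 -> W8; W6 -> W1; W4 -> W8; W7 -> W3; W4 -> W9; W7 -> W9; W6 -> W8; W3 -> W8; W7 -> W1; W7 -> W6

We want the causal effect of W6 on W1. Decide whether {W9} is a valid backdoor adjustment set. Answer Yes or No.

Backdoor paths from W6 to W1 (paths whose first edge points into W6):
  P1: W6 <- W7 -> W1
Condition 1 (no descendant of W6 in the set): holds — descendants of W6 are {W1, W8}; none are in {W9}.
Condition 2 (every backdoor path blocked by {W9}):
  P1: open — no interior node is in the conditioning set.
{W9} does not satisfy the backdoor criterion.

No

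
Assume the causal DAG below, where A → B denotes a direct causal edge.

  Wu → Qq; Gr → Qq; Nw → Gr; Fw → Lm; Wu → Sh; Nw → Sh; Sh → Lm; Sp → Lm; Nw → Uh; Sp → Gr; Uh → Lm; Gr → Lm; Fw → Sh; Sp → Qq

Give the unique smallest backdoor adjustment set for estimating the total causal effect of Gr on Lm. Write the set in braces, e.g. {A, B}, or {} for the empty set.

{Nw, Sp}

Variables eligible for adjustment (non-descendants of Gr, excluding Gr and Lm): {Fw, Nw, Sh, Sp, Uh, Wu}.
Backdoor paths from Gr to Lm:
  P1: Gr <- Sp -> Lm
  P2: Gr <- Sp -> Qq <- Wu -> Sh <- Nw -> Uh -> Lm
  P3: Gr <- Sp -> Qq <- Wu -> Sh <- Fw -> Lm
  P4: Gr <- Sp -> Qq <- Wu -> Sh -> Lm
  P5: Gr <- Nw -> Sh <- Wu -> Qq <- Sp -> Lm
  P6: Gr <- Nw -> Sh <- Fw -> Lm
  P7: Gr <- Nw -> Sh -> Lm
  P8: Gr <- Nw -> Uh -> Lm
The empty set is not sufficient: P1 (Gr <- Sp -> Lm) has no collider blocking it and no conditioned non-collider, so it is open.
Try {Nw, Sp}:
  P1: blocked at fork node Sp ∈ conditioning set.
  P2: blocked at fork node Sp ∈ conditioning set.
  P3: blocked at fork node Sp ∈ conditioning set.
  P4: blocked at fork node Sp ∈ conditioning set.
  P5: blocked at fork node Nw ∈ conditioning set.
  P6: blocked at fork node Nw ∈ conditioning set.
  P7: blocked at fork node Nw ∈ conditioning set.
  P8: blocked at fork node Nw ∈ conditioning set.
{Nw, Sp} contains no descendant of Gr and blocks every backdoor path.
Every element of {Nw, Sp} is needed (dropping Nw leaves P7 open; dropping Sp leaves P1 open), so no proper subset is valid.
Among all size-2 subsets of the eligible variables, only {Nw, Sp} blocks every backdoor path, so it is the unique smallest valid adjustment set.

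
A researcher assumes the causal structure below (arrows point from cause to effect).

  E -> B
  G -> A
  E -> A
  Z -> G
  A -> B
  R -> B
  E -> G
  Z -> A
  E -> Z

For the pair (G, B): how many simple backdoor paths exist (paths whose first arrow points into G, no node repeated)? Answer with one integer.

A backdoor path from G to B is any simple undirected path whose first edge points into G (i.e. leaves G via a parent).
Parents of G: {E, Z}.
Enumerating:
  P1: G <- E -> Z -> A -> B
  P2: G <- E -> A -> B
  P3: G <- E -> B
  P4: G <- Z <- E -> A -> B
  P5: G <- Z <- E -> B
  P6: G <- Z -> A <- E -> B
  P7: G <- Z -> A -> B
That exhausts the simple backdoor paths. Count: 7.

7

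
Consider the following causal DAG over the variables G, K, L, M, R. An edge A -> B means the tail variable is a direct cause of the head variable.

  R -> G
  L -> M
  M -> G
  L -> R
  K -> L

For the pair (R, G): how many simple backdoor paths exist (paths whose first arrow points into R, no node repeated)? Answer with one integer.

A backdoor path from R to G is any simple undirected path whose first edge points into R (i.e. leaves R via a parent).
Parents of R: {L}.
Enumerating:
  P1: R <- L -> M -> G
That exhausts the simple backdoor paths. Count: 1.

1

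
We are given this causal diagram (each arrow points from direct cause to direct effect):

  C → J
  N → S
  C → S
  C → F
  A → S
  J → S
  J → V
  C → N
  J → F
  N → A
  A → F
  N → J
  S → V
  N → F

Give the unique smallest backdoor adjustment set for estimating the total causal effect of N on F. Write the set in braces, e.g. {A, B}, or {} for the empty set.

{C}

Variables eligible for adjustment (non-descendants of N, excluding N and F): {C}.
Backdoor paths from N to F:
  P1: N <- C -> J -> F
  P2: N <- C -> J -> S <- A -> F
  P3: N <- C -> J -> V <- S <- A -> F
  P4: N <- C -> F
  P5: N <- C -> S <- J -> F
  P6: N <- C -> S <- A -> F
  P7: N <- C -> S -> V <- J -> F
The empty set is not sufficient: P1 (N <- C -> J -> F) has no collider blocking it and no conditioned non-collider, so it is open.
Try {C}:
  P1: blocked at fork node C ∈ conditioning set.
  P2: blocked at fork node C ∈ conditioning set.
  P3: blocked at fork node C ∈ conditioning set.
  P4: blocked at fork node C ∈ conditioning set.
  P5: blocked at fork node C ∈ conditioning set.
  P6: blocked at fork node C ∈ conditioning set.
  P7: blocked at fork node C ∈ conditioning set.
{C} contains no descendant of N and blocks every backdoor path.
{C} is the unique smallest valid adjustment set.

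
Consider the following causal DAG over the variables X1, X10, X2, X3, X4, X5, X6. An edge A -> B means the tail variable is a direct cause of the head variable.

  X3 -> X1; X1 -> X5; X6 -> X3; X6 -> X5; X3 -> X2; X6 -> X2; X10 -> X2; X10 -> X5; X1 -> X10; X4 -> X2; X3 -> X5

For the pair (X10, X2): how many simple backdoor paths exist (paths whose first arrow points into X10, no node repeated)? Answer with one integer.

7

A backdoor path from X10 to X2 is any simple undirected path whose first edge points into X10 (i.e. leaves X10 via a parent).
Parents of X10: {X1}.
Enumerating:
  P1: X10 <- X1 <- X3 <- X6 -> X2
  P2: X10 <- X1 <- X3 -> X5 <- X6 -> X2
  P3: X10 <- X1 <- X3 -> X2
  P4: X10 <- X1 -> X5 <- X6 -> X3 -> X2
  P5: X10 <- X1 -> X5 <- X6 -> X2
  P6: X10 <- X1 -> X5 <- X3 <- X6 -> X2
  P7: X10 <- X1 -> X5 <- X3 -> X2
That exhausts the simple backdoor paths. Count: 7.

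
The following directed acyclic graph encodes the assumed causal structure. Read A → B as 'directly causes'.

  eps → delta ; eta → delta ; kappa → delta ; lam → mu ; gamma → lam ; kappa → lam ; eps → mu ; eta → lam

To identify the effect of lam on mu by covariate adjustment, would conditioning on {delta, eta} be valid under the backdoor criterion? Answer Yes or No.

Backdoor paths from lam to mu (paths whose first edge points into lam):
  P1: lam <- eta -> delta <- eps -> mu
  P2: lam <- kappa -> delta <- eps -> mu
Condition 1 (no descendant of lam in the set): holds — descendants of lam are {mu}; none are in {delta, eta}.
Condition 2 (every backdoor path blocked by {delta, eta}):
  P1: blocked at fork node eta ∈ conditioning set.
  P2: open — collider(s) delta are conditioned on (or have a conditioned descendant) and no non-collider on the path is in the set.
{delta, eta} does not satisfy the backdoor criterion.

No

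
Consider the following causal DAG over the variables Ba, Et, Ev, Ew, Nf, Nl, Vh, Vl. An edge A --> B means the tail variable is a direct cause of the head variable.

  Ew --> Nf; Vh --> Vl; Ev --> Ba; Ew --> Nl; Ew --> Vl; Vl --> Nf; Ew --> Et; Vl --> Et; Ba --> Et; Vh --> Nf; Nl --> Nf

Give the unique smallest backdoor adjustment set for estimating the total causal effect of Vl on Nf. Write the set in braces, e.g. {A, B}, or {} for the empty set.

Variables eligible for adjustment (non-descendants of Vl, excluding Vl and Nf): {Ba, Ev, Ew, Nl, Vh}.
Backdoor paths from Vl to Nf:
  P1: Vl <- Vh -> Nf
  P2: Vl <- Ew -> Nl -> Nf
  P3: Vl <- Ew -> Nf
The empty set is not sufficient: P1 (Vl <- Vh -> Nf) has no collider blocking it and no conditioned non-collider, so it is open.
Try {Ew, Vh}:
  P1: blocked at fork node Vh ∈ conditioning set.
  P2: blocked at fork node Ew ∈ conditioning set.
  P3: blocked at fork node Ew ∈ conditioning set.
{Ew, Vh} contains no descendant of Vl and blocks every backdoor path.
Every element of {Ew, Vh} is needed (dropping Ew leaves P2 open; dropping Vh leaves P1 open), so no proper subset is valid.
Among all size-2 subsets of the eligible variables, only {Ew, Vh} blocks every backdoor path, so it is the unique smallest valid adjustment set.

{Ew, Vh}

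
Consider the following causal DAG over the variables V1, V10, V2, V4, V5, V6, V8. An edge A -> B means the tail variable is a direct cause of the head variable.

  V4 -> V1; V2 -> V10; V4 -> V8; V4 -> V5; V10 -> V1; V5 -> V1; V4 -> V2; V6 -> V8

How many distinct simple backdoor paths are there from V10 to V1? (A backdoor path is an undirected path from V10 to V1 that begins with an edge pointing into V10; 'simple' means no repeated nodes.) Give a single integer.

A backdoor path from V10 to V1 is any simple undirected path whose first edge points into V10 (i.e. leaves V10 via a parent).
Parents of V10: {V2}.
Enumerating:
  P1: V10 <- V2 <- V4 -> V5 -> V1
  P2: V10 <- V2 <- V4 -> V1
That exhausts the simple backdoor paths. Count: 2.

2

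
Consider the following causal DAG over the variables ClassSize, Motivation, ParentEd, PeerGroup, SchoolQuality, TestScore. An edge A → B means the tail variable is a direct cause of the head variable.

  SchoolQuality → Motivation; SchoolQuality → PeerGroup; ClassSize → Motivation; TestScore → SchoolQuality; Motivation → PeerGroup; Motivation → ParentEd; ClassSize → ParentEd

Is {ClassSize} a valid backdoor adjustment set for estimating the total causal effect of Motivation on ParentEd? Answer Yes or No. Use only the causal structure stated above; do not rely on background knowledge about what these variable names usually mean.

Yes

Backdoor paths from Motivation to ParentEd (paths whose first edge points into Motivation):
  P1: Motivation <- ClassSize -> ParentEd
Condition 1 (no descendant of Motivation in the set): holds — descendants of Motivation are {ParentEd, PeerGroup}; none are in {ClassSize}.
Condition 2 (every backdoor path blocked by {ClassSize}):
  P1: blocked at fork node ClassSize ∈ conditioning set.
{ClassSize} satisfies the backdoor criterion.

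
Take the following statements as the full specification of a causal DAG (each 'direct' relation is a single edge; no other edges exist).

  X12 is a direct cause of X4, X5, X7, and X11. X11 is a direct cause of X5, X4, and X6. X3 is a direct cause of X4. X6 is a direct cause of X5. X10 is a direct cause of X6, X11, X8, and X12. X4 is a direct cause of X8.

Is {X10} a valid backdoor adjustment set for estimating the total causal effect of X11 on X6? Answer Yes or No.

Backdoor paths from X11 to X6 (paths whose first edge points into X11):
  P1: X11 <- X10 -> X12 -> X5 <- X6
  P2: X11 <- X10 -> X8 <- X4 <- X12 -> X5 <- X6
  P3: X11 <- X10 -> X6
  P4: X11 <- X12 <- X10 -> X6
  P5: X11 <- X12 -> X4 -> X8 <- X10 -> X6
  P6: X11 <- X12 -> X5 <- X6
Condition 1 (no descendant of X11 in the set): holds — descendants of X11 are {X4, X5, X6, X8}; none are in {X10}.
Condition 2 (every backdoor path blocked by {X10}):
  P1: blocked at fork node X10 ∈ conditioning set.
  P2: blocked at fork node X10 ∈ conditioning set.
  P3: blocked at fork node X10 ∈ conditioning set.
  P4: blocked at fork node X10 ∈ conditioning set.
  P5: blocked at collider X8 (neither it nor any descendant is in the conditioning set).
  P6: blocked at collider X5 (neither it nor any descendant is in the conditioning set).
{X10} satisfies the backdoor criterion.

Yes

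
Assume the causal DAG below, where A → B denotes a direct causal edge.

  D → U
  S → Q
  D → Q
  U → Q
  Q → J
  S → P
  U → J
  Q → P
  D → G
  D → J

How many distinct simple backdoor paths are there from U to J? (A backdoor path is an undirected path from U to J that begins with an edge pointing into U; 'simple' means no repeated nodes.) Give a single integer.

2

A backdoor path from U to J is any simple undirected path whose first edge points into U (i.e. leaves U via a parent).
Parents of U: {D}.
Enumerating:
  P1: U <- D -> Q -> J
  P2: U <- D -> J
That exhausts the simple backdoor paths. Count: 2.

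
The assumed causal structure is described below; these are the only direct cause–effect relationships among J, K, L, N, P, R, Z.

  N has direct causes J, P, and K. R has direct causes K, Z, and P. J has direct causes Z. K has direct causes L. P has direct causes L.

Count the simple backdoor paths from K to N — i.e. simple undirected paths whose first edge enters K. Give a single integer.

A backdoor path from K to N is any simple undirected path whose first edge points into K (i.e. leaves K via a parent).
Parents of K: {L}.
Enumerating:
  P1: K <- L -> P -> R <- Z -> J -> N
  P2: K <- L -> P -> N
That exhausts the simple backdoor paths. Count: 2.

2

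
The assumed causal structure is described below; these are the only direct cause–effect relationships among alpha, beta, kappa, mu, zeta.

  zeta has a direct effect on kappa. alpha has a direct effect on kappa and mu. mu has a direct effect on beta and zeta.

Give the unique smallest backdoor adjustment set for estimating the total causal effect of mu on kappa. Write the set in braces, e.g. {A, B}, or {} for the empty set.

{alpha}

Variables eligible for adjustment (non-descendants of mu, excluding mu and kappa): {alpha}.
Backdoor paths from mu to kappa:
  P1: mu <- alpha -> kappa
The empty set is not sufficient: P1 (mu <- alpha -> kappa) has no collider blocking it and no conditioned non-collider, so it is open.
Try {alpha}:
  P1: blocked at fork node alpha ∈ conditioning set.
{alpha} contains no descendant of mu and blocks every backdoor path.
{alpha} is the unique smallest valid adjustment set.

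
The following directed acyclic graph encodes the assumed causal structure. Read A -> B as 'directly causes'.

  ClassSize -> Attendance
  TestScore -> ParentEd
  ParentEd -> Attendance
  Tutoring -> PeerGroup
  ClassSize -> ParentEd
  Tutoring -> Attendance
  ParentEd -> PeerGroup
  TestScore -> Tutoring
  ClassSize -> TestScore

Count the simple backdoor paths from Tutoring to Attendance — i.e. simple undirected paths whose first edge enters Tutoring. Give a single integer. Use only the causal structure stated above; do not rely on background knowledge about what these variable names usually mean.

4

A backdoor path from Tutoring to Attendance is any simple undirected path whose first edge points into Tutoring (i.e. leaves Tutoring via a parent).
Parents of Tutoring: {TestScore}.
Enumerating:
  P1: Tutoring <- TestScore <- ClassSize -> ParentEd -> Attendance
  P2: Tutoring <- TestScore <- ClassSize -> Attendance
  P3: Tutoring <- TestScore -> ParentEd <- ClassSize -> Attendance
  P4: Tutoring <- TestScore -> ParentEd -> Attendance
That exhausts the simple backdoor paths. Count: 4.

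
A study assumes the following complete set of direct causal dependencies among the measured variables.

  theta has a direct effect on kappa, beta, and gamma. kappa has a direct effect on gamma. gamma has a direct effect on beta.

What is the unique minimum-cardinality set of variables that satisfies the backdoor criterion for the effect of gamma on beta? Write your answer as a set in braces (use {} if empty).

{theta}

Variables eligible for adjustment (non-descendants of gamma, excluding gamma and beta): {kappa, theta}.
Backdoor paths from gamma to beta:
  P1: gamma <- theta -> beta
  P2: gamma <- kappa <- theta -> beta
The empty set is not sufficient: P1 (gamma <- theta -> beta) has no collider blocking it and no conditioned non-collider, so it is open.
Try {theta}:
  P1: blocked at fork node theta ∈ conditioning set.
  P2: blocked at fork node theta ∈ conditioning set.
{theta} contains no descendant of gamma and blocks every backdoor path.
No other singleton works — e.g. {kappa} leaves P1 open — so {theta} is the unique smallest valid adjustment set.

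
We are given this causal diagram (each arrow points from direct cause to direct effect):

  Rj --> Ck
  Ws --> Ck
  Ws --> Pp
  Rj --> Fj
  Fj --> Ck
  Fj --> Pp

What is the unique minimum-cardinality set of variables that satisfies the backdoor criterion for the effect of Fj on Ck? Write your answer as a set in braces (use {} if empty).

{Rj}

Variables eligible for adjustment (non-descendants of Fj, excluding Fj and Ck): {Rj, Ws}.
Backdoor paths from Fj to Ck:
  P1: Fj <- Rj -> Ck
The empty set is not sufficient: P1 (Fj <- Rj -> Ck) has no collider blocking it and no conditioned non-collider, so it is open.
Try {Rj}:
  P1: blocked at fork node Rj ∈ conditioning set.
{Rj} contains no descendant of Fj and blocks every backdoor path.
No other singleton works — e.g. {Ws} leaves P1 open — so {Rj} is the unique smallest valid adjustment set.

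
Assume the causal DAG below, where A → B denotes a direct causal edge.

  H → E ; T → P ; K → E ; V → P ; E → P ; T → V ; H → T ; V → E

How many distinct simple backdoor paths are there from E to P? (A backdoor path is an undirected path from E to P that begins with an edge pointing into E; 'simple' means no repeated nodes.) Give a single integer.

A backdoor path from E to P is any simple undirected path whose first edge points into E (i.e. leaves E via a parent).
Parents of E: {H, K, V}.
Enumerating:
  P1: E <- H -> T -> V -> P
  P2: E <- H -> T -> P
  P3: E <- V <- T -> P
  P4: E <- V -> P
That exhausts the simple backdoor paths. Count: 4.

4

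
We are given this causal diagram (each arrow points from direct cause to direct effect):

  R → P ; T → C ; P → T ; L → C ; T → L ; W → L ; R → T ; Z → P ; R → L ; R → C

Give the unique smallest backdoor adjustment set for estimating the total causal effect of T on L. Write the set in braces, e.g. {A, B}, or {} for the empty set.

{R}

Variables eligible for adjustment (non-descendants of T, excluding T and L): {P, R, W, Z}.
Backdoor paths from T to L:
  P1: T <- R -> L
  P2: T <- R -> C <- L
  P3: T <- P <- R -> L
  P4: T <- P <- R -> C <- L
The empty set is not sufficient: P1 (T <- R -> L) has no collider blocking it and no conditioned non-collider, so it is open.
Try {R}:
  P1: blocked at fork node R ∈ conditioning set.
  P2: blocked at fork node R ∈ conditioning set.
  P3: blocked at fork node R ∈ conditioning set.
  P4: blocked at fork node R ∈ conditioning set.
{R} contains no descendant of T and blocks every backdoor path.
No other singleton works — e.g. {Z} leaves P1 open — so {R} is the unique smallest valid adjustment set.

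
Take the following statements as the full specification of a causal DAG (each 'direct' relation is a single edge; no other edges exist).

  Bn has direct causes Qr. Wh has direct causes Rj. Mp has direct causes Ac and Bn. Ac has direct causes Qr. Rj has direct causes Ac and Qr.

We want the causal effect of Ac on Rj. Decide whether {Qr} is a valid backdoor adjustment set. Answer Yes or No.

Backdoor paths from Ac to Rj (paths whose first edge points into Ac):
  P1: Ac <- Qr -> Rj
Condition 1 (no descendant of Ac in the set): holds — descendants of Ac are {Mp, Rj, Wh}; none are in {Qr}.
Condition 2 (every backdoor path blocked by {Qr}):
  P1: blocked at fork node Qr ∈ conditioning set.
{Qr} satisfies the backdoor criterion.

Yes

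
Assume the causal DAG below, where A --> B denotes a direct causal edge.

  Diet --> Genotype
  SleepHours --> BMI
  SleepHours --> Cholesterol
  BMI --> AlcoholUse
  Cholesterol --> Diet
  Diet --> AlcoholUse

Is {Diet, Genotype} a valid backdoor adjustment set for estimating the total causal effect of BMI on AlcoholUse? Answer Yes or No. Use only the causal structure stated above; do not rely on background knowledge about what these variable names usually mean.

Yes

Backdoor paths from BMI to AlcoholUse (paths whose first edge points into BMI):
  P1: BMI <- SleepHours -> Cholesterol -> Diet -> AlcoholUse
Condition 1 (no descendant of BMI in the set): holds — descendants of BMI are {AlcoholUse}; none are in {Diet, Genotype}.
Condition 2 (every backdoor path blocked by {Diet, Genotype}):
  P1: blocked at chain node Diet ∈ conditioning set.
{Diet, Genotype} satisfies the backdoor criterion.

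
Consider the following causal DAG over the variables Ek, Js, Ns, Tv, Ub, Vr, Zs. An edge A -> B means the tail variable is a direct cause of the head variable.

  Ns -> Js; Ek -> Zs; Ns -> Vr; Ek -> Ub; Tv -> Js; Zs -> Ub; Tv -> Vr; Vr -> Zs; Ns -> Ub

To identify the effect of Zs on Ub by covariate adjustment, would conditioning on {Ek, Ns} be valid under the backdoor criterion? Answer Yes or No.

Yes

Backdoor paths from Zs to Ub (paths whose first edge points into Zs):
  P1: Zs <- Ek -> Ub
  P2: Zs <- Vr <- Ns -> Ub
  P3: Zs <- Vr <- Tv -> Js <- Ns -> Ub
Condition 1 (no descendant of Zs in the set): holds — descendants of Zs are {Ub}; none are in {Ek, Ns}.
Condition 2 (every backdoor path blocked by {Ek, Ns}):
  P1: blocked at fork node Ek ∈ conditioning set.
  P2: blocked at fork node Ns ∈ conditioning set.
  P3: blocked at collider Js (neither it nor any descendant is in the conditioning set).
{Ek, Ns} satisfies the backdoor criterion.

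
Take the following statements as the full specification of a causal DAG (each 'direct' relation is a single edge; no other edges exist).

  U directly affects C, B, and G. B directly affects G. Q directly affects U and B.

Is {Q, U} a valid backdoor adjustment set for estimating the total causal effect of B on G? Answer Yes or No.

Yes

Backdoor paths from B to G (paths whose first edge points into B):
  P1: B <- Q -> U -> G
  P2: B <- U -> G
Condition 1 (no descendant of B in the set): holds — descendants of B are {G}; none are in {Q, U}.
Condition 2 (every backdoor path blocked by {Q, U}):
  P1: blocked at fork node Q ∈ conditioning set.
  P2: blocked at fork node U ∈ conditioning set.
{Q, U} satisfies the backdoor criterion.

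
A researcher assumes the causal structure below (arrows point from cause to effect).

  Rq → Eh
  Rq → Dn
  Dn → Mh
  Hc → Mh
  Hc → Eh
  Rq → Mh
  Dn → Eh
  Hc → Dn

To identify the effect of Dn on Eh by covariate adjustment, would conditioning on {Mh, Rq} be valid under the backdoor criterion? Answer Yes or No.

No

Backdoor paths from Dn to Eh (paths whose first edge points into Dn):
  P1: Dn <- Rq -> Mh <- Hc -> Eh
  P2: Dn <- Rq -> Eh
  P3: Dn <- Hc -> Mh <- Rq -> Eh
  P4: Dn <- Hc -> Eh
Condition 1 (no descendant of Dn in the set): FAILS — Mh is a descendant of Dn.
Condition 2 (every backdoor path blocked by {Mh, Rq}):
  P1: blocked at fork node Rq ∈ conditioning set.
  P2: blocked at fork node Rq ∈ conditioning set.
  P3: blocked at fork node Rq ∈ conditioning set.
  P4: open — no interior node is in the conditioning set.
{Mh, Rq} does not satisfy the backdoor criterion.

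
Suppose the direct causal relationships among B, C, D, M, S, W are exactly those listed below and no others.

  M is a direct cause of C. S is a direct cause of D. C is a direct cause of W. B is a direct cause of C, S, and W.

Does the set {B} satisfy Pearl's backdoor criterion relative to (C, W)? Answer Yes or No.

Yes

Backdoor paths from C to W (paths whose first edge points into C):
  P1: C <- B -> W
Condition 1 (no descendant of C in the set): holds — descendants of C are {W}; none are in {B}.
Condition 2 (every backdoor path blocked by {B}):
  P1: blocked at fork node B ∈ conditioning set.
{B} satisfies the backdoor criterion.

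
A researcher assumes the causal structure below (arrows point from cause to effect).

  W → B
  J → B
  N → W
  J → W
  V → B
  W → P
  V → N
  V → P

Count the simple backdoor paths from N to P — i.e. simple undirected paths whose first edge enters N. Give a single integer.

3

A backdoor path from N to P is any simple undirected path whose first edge points into N (i.e. leaves N via a parent).
Parents of N: {V}.
Enumerating:
  P1: N <- V -> P
  P2: N <- V -> B <- J -> W -> P
  P3: N <- V -> B <- W -> P
That exhausts the simple backdoor paths. Count: 3.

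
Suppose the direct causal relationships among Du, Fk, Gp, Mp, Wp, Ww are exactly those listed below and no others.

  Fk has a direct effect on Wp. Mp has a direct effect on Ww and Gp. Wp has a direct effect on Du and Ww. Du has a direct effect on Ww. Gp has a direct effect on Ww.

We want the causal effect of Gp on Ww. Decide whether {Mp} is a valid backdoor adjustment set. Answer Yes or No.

Backdoor paths from Gp to Ww (paths whose first edge points into Gp):
  P1: Gp <- Mp -> Ww
Condition 1 (no descendant of Gp in the set): holds — descendants of Gp are {Ww}; none are in {Mp}.
Condition 2 (every backdoor path blocked by {Mp}):
  P1: blocked at fork node Mp ∈ conditioning set.
{Mp} satisfies the backdoor criterion.

Yes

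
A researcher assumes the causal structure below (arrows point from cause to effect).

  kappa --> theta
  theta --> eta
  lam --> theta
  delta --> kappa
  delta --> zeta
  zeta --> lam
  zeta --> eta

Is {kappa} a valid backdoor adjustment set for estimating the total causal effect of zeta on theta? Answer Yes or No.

Yes

Backdoor paths from zeta to theta (paths whose first edge points into zeta):
  P1: zeta <- delta -> kappa -> theta
Condition 1 (no descendant of zeta in the set): holds — descendants of zeta are {eta, lam, theta}; none are in {kappa}.
Condition 2 (every backdoor path blocked by {kappa}):
  P1: blocked at chain node kappa ∈ conditioning set.
{kappa} satisfies the backdoor criterion.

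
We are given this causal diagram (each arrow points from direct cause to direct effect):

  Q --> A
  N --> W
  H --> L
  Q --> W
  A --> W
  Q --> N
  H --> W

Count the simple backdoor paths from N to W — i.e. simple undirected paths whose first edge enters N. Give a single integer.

A backdoor path from N to W is any simple undirected path whose first edge points into N (i.e. leaves N via a parent).
Parents of N: {Q}.
Enumerating:
  P1: N <- Q -> A -> W
  P2: N <- Q -> W
That exhausts the simple backdoor paths. Count: 2.

2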